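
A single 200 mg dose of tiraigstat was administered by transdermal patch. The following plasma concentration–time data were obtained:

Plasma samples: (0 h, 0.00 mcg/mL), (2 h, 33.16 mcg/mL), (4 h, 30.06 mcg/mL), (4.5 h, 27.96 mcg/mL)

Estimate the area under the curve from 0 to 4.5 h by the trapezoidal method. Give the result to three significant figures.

Trapezoidal AUC_0→4.5:
  [0→2]: (0.00+33.16)/2 × 2 = 33.16
  [2→4]: (33.16+30.06)/2 × 2 = 63.22
  [4→4.5]: (30.06+27.96)/2 × 0.5 = 14.505
  Sum = 110.885 mcg/mL·h

AUC = 111 mcg/mL·h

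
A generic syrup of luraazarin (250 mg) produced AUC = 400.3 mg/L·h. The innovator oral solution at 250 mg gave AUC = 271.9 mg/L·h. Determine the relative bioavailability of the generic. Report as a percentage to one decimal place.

F_rel = 147.2%

F_rel = (AUC_test/D_test) / (AUC_ref/D_ref)
      = (400.3/250) / (271.9/250)
      = 1.6012 / 1.0876 = 1.4722 = 147.22%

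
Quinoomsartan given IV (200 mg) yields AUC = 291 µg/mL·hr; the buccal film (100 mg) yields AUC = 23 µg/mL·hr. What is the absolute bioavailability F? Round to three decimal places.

F = (AUC_ev / D_ev) / (AUC_iv / D_iv)
  = (23/100) / (291/200)
  = 0.23 / 1.455 = 0.1581

F = 0.158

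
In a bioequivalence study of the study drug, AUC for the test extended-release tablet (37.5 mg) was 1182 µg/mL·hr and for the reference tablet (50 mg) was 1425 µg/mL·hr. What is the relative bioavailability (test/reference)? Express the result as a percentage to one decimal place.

F_rel = (AUC_test/D_test) / (AUC_ref/D_ref)
      = (1182/37.5) / (1425/50)
      = 31.52 / 28.5 = 1.1060 = 110.60%

F_rel = 110.6%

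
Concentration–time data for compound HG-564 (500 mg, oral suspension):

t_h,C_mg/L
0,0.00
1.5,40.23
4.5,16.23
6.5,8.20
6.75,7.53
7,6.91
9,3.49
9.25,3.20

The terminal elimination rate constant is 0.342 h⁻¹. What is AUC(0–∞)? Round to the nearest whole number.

AUC = 164 mg/L·h

Trapezoidal AUC_0→9.25:
  [0→1.5]: (0.00+40.23)/2 × 1.5 = 30.1725
  [1.5→4.5]: (40.23+16.23)/2 × 3 = 84.69
  [4.5→6.5]: (16.23+8.20)/2 × 2 = 24.43
  [6.5→6.75]: (8.20+7.53)/2 × 0.25 = 1.96625
  [6.75→7]: (7.53+6.91)/2 × 0.25 = 1.805
  [7→9]: (6.91+3.49)/2 × 2 = 10.4
  [9→9.25]: (3.49+3.20)/2 × 0.25 = 0.83625
  Sum = 154.3 mg/L·h
Extrapolated tail: C_last / k_e = 3.20 / 0.342 = 9.357
AUC_0→∞ = 154.3 + 9.357 = 163.657 mg/L·h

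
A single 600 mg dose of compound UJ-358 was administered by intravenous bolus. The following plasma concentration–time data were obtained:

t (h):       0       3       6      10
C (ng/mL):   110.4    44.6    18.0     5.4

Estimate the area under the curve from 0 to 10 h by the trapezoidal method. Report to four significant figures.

Trapezoidal AUC_0→10:
  [0→3]: (110.4+44.6)/2 × 3 = 232.5
  [3→6]: (44.6+18.0)/2 × 3 = 93.9
  [6→10]: (18.0+5.4)/2 × 4 = 46.8
  Sum = 373.2 ng/mL·h

AUC = 373.2 ng/mL·h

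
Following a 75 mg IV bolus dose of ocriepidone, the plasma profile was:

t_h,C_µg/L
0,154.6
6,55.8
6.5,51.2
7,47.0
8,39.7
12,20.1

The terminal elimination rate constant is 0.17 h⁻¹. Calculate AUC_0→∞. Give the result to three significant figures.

Trapezoidal AUC_0→12:
  [0→6]: (154.6+55.8)/2 × 6 = 631.2
  [6→6.5]: (55.8+51.2)/2 × 0.5 = 26.75
  [6.5→7]: (51.2+47.0)/2 × 0.5 = 24.55
  [7→8]: (47.0+39.7)/2 × 1 = 43.35
  [8→12]: (39.7+20.1)/2 × 4 = 119.6
  Sum = 845.45 µg/L·h
Extrapolated tail: C_last / k_e = 20.1 / 0.17 = 118.235
AUC_0→∞ = 845.45 + 118.235 = 963.685 µg/L·h

AUC = 964 µg/L·h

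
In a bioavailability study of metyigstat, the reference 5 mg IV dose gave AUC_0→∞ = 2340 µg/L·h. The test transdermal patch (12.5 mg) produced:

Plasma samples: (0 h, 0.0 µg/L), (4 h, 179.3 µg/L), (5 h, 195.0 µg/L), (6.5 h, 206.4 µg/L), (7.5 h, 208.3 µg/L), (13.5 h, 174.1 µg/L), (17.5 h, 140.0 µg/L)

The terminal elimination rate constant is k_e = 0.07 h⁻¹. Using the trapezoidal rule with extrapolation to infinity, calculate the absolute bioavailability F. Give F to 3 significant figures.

Trapezoidal AUC_0→17.5 (transdermal patch):
  [0→4]: (0.0+179.3)/2 × 4 = 358.6
  [4→5]: (179.3+195.0)/2 × 1 = 187.15
  [5→6.5]: (195.0+206.4)/2 × 1.5 = 301.05
  [6.5→7.5]: (206.4+208.3)/2 × 1 = 207.35
  [7.5→13.5]: (208.3+174.1)/2 × 6 = 1147.2
  [13.5→17.5]: (174.1+140.0)/2 × 4 = 628.2
  Sum = 2829.55 µg/L·h
Tail: C_last/k_e = 140.0/0.07 = 2000.000
AUC_0→∞ (transdermal patch) = 2829.55 + 2000.000 = 4829.55 µg/L·h
F = (AUC_ev/D_ev)/(AUC_iv/D_iv) = (4829.55/12.5)/(2340/5) = 386.364/468 = 0.8256

F = 0.826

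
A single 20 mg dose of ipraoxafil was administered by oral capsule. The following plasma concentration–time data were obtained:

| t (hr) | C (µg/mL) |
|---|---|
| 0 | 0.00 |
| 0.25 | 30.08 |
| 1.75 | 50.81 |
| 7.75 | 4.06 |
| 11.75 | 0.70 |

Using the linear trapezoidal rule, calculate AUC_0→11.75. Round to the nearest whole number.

AUC = 239 µg/mL·hr

Trapezoidal AUC_0→11.75:
  [0→0.25]: (0.00+30.08)/2 × 0.25 = 3.76
  [0.25→1.75]: (30.08+50.81)/2 × 1.5 = 60.6675
  [1.75→7.75]: (50.81+4.06)/2 × 6 = 164.61
  [7.75→11.75]: (4.06+0.70)/2 × 4 = 9.52
  Sum = 238.5575 µg/mL·hr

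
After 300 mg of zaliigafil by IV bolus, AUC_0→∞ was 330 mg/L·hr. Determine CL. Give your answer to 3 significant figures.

CL = 0.909 L/hr

CL = Dose_iv / AUC_0→∞
   = 300 / 330 = 0.909091 L/hr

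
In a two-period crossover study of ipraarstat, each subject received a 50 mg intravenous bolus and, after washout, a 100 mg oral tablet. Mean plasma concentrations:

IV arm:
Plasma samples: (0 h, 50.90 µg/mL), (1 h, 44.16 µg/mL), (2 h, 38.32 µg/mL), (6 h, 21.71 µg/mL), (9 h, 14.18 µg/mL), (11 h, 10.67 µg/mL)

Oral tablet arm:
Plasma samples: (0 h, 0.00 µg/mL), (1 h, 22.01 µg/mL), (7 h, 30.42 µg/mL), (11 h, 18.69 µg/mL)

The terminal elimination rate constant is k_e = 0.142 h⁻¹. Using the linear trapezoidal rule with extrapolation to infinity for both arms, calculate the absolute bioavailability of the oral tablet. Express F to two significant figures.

Trapezoidal AUC_0→11 (IV):
  [0→1]: (50.90+44.16)/2 × 1 = 47.53
  [1→2]: (44.16+38.32)/2 × 1 = 41.24
  [2→6]: (38.32+21.71)/2 × 4 = 120.06
  [6→9]: (21.71+14.18)/2 × 3 = 53.835
  [9→11]: (14.18+10.67)/2 × 2 = 24.85
  Sum = 287.515 µg/mL·h
IV tail: 10.67/0.142 = 75.141; AUC_iv,0→∞ = 287.515 + 75.141 = 362.656 µg/mL·h
Trapezoidal AUC_0→11 (oral tablet):
  [0→1]: (0.00+22.01)/2 × 1 = 11.005
  [1→7]: (22.01+30.42)/2 × 6 = 157.29
  [7→11]: (30.42+18.69)/2 × 4 = 98.22
  Sum = 266.515 µg/mL·h
oral tablet tail: 18.69/0.142 = 131.620; AUC_ev,0→∞ = 266.515 + 131.620 = 398.135 µg/mL·h
F = (AUC_ev/D_ev)/(AUC_iv/D_iv) = (398.135/100)/(362.656/50) = 3.98135/7.25312 = 0.5489

F = 0.55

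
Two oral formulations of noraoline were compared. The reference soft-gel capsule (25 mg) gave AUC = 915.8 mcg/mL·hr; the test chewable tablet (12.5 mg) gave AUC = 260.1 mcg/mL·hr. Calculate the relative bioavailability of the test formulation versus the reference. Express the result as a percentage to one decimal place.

F_rel = (AUC_test/D_test) / (AUC_ref/D_ref)
      = (260.1/12.5) / (915.8/25)
      = 20.808 / 36.632 = 0.5680 = 56.80%

F_rel = 56.8%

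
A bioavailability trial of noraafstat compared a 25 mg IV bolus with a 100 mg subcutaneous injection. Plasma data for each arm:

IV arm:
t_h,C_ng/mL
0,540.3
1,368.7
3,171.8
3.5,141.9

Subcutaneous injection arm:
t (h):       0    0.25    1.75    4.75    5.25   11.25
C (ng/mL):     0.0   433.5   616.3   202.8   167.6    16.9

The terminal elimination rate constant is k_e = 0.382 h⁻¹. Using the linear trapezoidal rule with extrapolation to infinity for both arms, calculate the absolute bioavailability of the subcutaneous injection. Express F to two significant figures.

Trapezoidal AUC_0→3.5 (IV):
  [0→1]: (540.3+368.7)/2 × 1 = 454.5
  [1→3]: (368.7+171.8)/2 × 2 = 540.5
  [3→3.5]: (171.8+141.9)/2 × 0.5 = 78.425
  Sum = 1073.425 ng/mL·h
IV tail: 141.9/0.382 = 371.466; AUC_iv,0→∞ = 1073.425 + 371.466 = 1444.891 ng/mL·h
Trapezoidal AUC_0→11.25 (subcutaneous injection):
  [0→0.25]: (0.0+433.5)/2 × 0.25 = 54.1875
  [0.25→1.75]: (433.5+616.3)/2 × 1.5 = 787.35
  [1.75→4.75]: (616.3+202.8)/2 × 3 = 1228.65
  [4.75→5.25]: (202.8+167.6)/2 × 0.5 = 92.6
  [5.25→11.25]: (167.6+16.9)/2 × 6 = 553.5
  Sum = 2716.2875 ng/mL·h
subcutaneous injection tail: 16.9/0.382 = 44.241; AUC_ev,0→∞ = 2716.2875 + 44.241 = 2760.5285 ng/mL·h
F = (AUC_ev/D_ev)/(AUC_iv/D_iv) = (2760.5285/100)/(1444.891/25) = 27.605285/57.79564 = 0.4776

F = 0.48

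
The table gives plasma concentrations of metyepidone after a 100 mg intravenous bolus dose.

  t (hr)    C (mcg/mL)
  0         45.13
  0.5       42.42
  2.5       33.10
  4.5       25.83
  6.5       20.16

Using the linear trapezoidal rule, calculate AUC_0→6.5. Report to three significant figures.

AUC = 202 mcg/mL·hr

Trapezoidal AUC_0→6.5:
  [0→0.5]: (45.13+42.42)/2 × 0.5 = 21.8875
  [0.5→2.5]: (42.42+33.10)/2 × 2 = 75.52
  [2.5→4.5]: (33.10+25.83)/2 × 2 = 58.93
  [4.5→6.5]: (25.83+20.16)/2 × 2 = 45.99
  Sum = 202.3275 mcg/mL·hr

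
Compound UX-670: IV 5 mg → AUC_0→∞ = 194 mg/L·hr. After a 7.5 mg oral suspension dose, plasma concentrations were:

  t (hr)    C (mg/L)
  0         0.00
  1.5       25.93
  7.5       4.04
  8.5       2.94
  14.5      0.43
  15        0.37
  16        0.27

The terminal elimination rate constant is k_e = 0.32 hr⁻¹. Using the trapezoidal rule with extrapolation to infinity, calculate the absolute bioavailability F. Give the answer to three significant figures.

F = 0.427

Trapezoidal AUC_0→16 (oral suspension):
  [0→1.5]: (0.00+25.93)/2 × 1.5 = 19.4475
  [1.5→7.5]: (25.93+4.04)/2 × 6 = 89.91
  [7.5→8.5]: (4.04+2.94)/2 × 1 = 3.49
  [8.5→14.5]: (2.94+0.43)/2 × 6 = 10.11
  [14.5→15]: (0.43+0.37)/2 × 0.5 = 0.2
  [15→16]: (0.37+0.27)/2 × 1 = 0.32
  Sum = 123.4775 mg/L·hr
Tail: C_last/k_e = 0.27/0.32 = 0.844
AUC_0→∞ (oral suspension) = 123.4775 + 0.844 = 124.3215 mg/L·hr
F = (AUC_ev/D_ev)/(AUC_iv/D_iv) = (124.3215/7.5)/(194/5) = 16.5762/38.8 = 0.4272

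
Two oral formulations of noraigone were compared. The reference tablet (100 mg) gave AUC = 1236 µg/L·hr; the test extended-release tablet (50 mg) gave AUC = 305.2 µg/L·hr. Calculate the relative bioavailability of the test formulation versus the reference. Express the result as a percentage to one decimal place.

F_rel = 49.4%

F_rel = (AUC_test/D_test) / (AUC_ref/D_ref)
      = (305.2/50) / (1236/100)
      = 6.104 / 12.36 = 0.4939 = 49.39%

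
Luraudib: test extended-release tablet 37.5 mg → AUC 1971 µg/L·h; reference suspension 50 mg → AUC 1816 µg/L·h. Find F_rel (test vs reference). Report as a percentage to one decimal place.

F_rel = 144.7%

F_rel = (AUC_test/D_test) / (AUC_ref/D_ref)
      = (1971/37.5) / (1816/50)
      = 52.56 / 36.32 = 1.4471 = 144.71%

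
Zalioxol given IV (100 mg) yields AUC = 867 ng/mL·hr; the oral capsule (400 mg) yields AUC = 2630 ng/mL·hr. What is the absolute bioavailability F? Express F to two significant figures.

F = (AUC_ev / D_ev) / (AUC_iv / D_iv)
  = (2630/400) / (867/100)
  = 6.575 / 8.67 = 0.7584

F = 0.76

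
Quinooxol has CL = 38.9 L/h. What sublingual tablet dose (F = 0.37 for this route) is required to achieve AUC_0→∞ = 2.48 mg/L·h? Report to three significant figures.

Dose = 261 mg

Dose = CL × AUC_0→∞ / F
     = 38.9 × 2.48 / 0.37 = 260.735 mg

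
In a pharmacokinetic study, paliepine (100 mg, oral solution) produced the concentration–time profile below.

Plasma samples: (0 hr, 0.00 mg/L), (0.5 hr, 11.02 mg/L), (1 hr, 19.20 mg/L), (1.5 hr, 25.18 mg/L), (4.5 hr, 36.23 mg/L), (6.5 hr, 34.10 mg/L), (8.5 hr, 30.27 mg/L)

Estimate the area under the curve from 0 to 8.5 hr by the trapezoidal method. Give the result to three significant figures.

Trapezoidal AUC_0→8.5:
  [0→0.5]: (0.00+11.02)/2 × 0.5 = 2.755
  [0.5→1]: (11.02+19.20)/2 × 0.5 = 7.555
  [1→1.5]: (19.20+25.18)/2 × 0.5 = 11.095
  [1.5→4.5]: (25.18+36.23)/2 × 3 = 92.115
  [4.5→6.5]: (36.23+34.10)/2 × 2 = 70.33
  [6.5→8.5]: (34.10+30.27)/2 × 2 = 64.37
  Sum = 248.22 mg/L·hr

AUC = 248 mg/L·hr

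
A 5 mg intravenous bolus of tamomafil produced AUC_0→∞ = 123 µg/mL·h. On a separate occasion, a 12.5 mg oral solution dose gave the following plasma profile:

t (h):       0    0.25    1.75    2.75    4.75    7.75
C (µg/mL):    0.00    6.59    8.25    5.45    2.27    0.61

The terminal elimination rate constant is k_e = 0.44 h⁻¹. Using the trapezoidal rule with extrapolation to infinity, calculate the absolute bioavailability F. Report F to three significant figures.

Trapezoidal AUC_0→7.75 (oral solution):
  [0→0.25]: (0.00+6.59)/2 × 0.25 = 0.82375
  [0.25→1.75]: (6.59+8.25)/2 × 1.5 = 11.13
  [1.75→2.75]: (8.25+5.45)/2 × 1 = 6.85
  [2.75→4.75]: (5.45+2.27)/2 × 2 = 7.72
  [4.75→7.75]: (2.27+0.61)/2 × 3 = 4.32
  Sum = 30.84375 µg/mL·h
Tail: C_last/k_e = 0.61/0.44 = 1.386
AUC_0→∞ (oral solution) = 30.84375 + 1.386 = 32.22975 µg/mL·h
F = (AUC_ev/D_ev)/(AUC_iv/D_iv) = (32.22975/12.5)/(123/5) = 2.57838/24.6 = 0.1048

F = 0.105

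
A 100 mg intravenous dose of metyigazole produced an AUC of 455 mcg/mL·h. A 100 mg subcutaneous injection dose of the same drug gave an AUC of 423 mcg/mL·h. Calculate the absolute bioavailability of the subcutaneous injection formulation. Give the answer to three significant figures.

F = (AUC_ev / D_ev) / (AUC_iv / D_iv)
  = (423/100) / (455/100)
  = 4.23 / 4.55 = 0.9297

F = 0.930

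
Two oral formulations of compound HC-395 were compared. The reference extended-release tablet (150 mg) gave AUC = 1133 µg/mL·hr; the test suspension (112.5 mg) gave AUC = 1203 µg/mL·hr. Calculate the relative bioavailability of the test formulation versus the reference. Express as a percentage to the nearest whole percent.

F_rel = 142%

F_rel = (AUC_test/D_test) / (AUC_ref/D_ref)
      = (1203/112.5) / (1133/150)
      = 10.6933 / 7.55333 = 1.4157 = 141.57%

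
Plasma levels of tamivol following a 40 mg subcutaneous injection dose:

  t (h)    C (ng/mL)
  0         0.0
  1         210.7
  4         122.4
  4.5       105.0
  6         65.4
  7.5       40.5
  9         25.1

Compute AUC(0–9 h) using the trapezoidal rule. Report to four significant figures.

Trapezoidal AUC_0→9:
  [0→1]: (0.0+210.7)/2 × 1 = 105.35
  [1→4]: (210.7+122.4)/2 × 3 = 499.65
  [4→4.5]: (122.4+105.0)/2 × 0.5 = 56.85
  [4.5→6]: (105.0+65.4)/2 × 1.5 = 127.8
  [6→7.5]: (65.4+40.5)/2 × 1.5 = 79.425
  [7.5→9]: (40.5+25.1)/2 × 1.5 = 49.2
  Sum = 918.275 ng/mL·h

AUC = 918.3 ng/mL·h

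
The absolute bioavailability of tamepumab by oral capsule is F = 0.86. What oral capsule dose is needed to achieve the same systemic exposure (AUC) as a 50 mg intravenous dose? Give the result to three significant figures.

For equal systemic exposure: F × D_ev = D_iv
D_ev = D_iv / F = 50 / 0.86 = 58.1395 mg

D_oral = 58.1 mg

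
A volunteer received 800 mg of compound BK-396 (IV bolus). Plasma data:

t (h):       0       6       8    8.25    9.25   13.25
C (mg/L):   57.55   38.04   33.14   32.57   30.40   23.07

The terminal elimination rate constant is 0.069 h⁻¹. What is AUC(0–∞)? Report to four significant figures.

AUC = 838.9 mg/L·h

Trapezoidal AUC_0→13.25:
  [0→6]: (57.55+38.04)/2 × 6 = 286.77
  [6→8]: (38.04+33.14)/2 × 2 = 71.18
  [8→8.25]: (33.14+32.57)/2 × 0.25 = 8.21375
  [8.25→9.25]: (32.57+30.40)/2 × 1 = 31.485
  [9.25→13.25]: (30.40+23.07)/2 × 4 = 106.94
  Sum = 504.58875 mg/L·h
Extrapolated tail: C_last / k_e = 23.07 / 0.069 = 334.348
AUC_0→∞ = 504.58875 + 334.348 = 838.93675 mg/L·h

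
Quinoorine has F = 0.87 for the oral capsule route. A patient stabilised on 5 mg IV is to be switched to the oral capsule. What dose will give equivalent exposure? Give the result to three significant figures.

D_oral = 5.75 mg

For equal systemic exposure: F × D_ev = D_iv
D_ev = D_iv / F = 5 / 0.87 = 5.74713 mg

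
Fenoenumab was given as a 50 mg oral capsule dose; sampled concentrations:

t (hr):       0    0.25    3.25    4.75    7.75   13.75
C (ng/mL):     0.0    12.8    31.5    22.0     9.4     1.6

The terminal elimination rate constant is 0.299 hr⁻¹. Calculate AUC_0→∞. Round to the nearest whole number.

Trapezoidal AUC_0→13.75:
  [0→0.25]: (0.0+12.8)/2 × 0.25 = 1.6
  [0.25→3.25]: (12.8+31.5)/2 × 3 = 66.45
  [3.25→4.75]: (31.5+22.0)/2 × 1.5 = 40.125
  [4.75→7.75]: (22.0+9.4)/2 × 3 = 47.1
  [7.75→13.75]: (9.4+1.6)/2 × 6 = 33.0
  Sum = 188.275 ng/mL·hr
Extrapolated tail: C_last / k_e = 1.6 / 0.299 = 5.351
AUC_0→∞ = 188.275 + 5.351 = 193.626 ng/mL·hr

AUC = 194 ng/mL·hr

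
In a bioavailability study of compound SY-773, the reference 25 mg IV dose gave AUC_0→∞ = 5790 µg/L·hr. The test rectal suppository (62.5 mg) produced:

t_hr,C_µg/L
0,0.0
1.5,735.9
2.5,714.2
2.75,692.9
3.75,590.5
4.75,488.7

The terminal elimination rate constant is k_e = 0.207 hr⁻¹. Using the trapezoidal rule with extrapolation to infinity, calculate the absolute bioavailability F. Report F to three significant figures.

F = 0.345

Trapezoidal AUC_0→4.75 (rectal suppository):
  [0→1.5]: (0.0+735.9)/2 × 1.5 = 551.925
  [1.5→2.5]: (735.9+714.2)/2 × 1 = 725.05
  [2.5→2.75]: (714.2+692.9)/2 × 0.25 = 175.8875
  [2.75→3.75]: (692.9+590.5)/2 × 1 = 641.7
  [3.75→4.75]: (590.5+488.7)/2 × 1 = 539.6
  Sum = 2634.1625 µg/L·hr
Tail: C_last/k_e = 488.7/0.207 = 2360.870
AUC_0→∞ (rectal suppository) = 2634.1625 + 2360.870 = 4995.0325 µg/L·hr
F = (AUC_ev/D_ev)/(AUC_iv/D_iv) = (4995.0325/62.5)/(5790/25) = 79.92052/231.6 = 0.3451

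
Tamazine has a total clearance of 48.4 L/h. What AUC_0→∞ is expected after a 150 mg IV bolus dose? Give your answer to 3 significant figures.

AUC_0→∞ = Dose_iv / CL
        = 150 / 48.4 = 3.09917 mg/L·h

AUC = 3.10 mg/L·h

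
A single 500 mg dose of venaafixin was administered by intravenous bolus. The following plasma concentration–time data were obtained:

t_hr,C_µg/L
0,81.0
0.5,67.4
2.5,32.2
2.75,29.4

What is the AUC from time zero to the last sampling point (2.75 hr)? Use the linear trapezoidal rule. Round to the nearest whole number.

Trapezoidal AUC_0→2.75:
  [0→0.5]: (81.0+67.4)/2 × 0.5 = 37.1
  [0.5→2.5]: (67.4+32.2)/2 × 2 = 99.6
  [2.5→2.75]: (32.2+29.4)/2 × 0.25 = 7.7
  Sum = 144.4 µg/L·hr

AUC = 144 µg/L·hr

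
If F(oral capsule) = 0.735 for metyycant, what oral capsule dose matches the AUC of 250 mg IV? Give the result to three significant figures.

D_oral = 340 mg

For equal systemic exposure: F × D_ev = D_iv
D_ev = D_iv / F = 250 / 0.735 = 340.136 mg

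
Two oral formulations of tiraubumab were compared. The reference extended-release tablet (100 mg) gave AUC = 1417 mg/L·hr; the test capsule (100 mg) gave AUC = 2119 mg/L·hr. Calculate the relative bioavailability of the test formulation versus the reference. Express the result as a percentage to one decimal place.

F_rel = (AUC_test/D_test) / (AUC_ref/D_ref)
      = (2119/100) / (1417/100)
      = 21.19 / 14.17 = 1.4954 = 149.54%

F_rel = 149.5%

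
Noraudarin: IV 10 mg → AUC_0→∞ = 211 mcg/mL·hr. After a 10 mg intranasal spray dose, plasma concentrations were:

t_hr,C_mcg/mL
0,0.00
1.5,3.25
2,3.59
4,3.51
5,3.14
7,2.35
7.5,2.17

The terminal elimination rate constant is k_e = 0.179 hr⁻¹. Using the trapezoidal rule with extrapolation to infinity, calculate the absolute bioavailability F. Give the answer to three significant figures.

F = 0.158

Trapezoidal AUC_0→7.5 (intranasal spray):
  [0→1.5]: (0.00+3.25)/2 × 1.5 = 2.4375
  [1.5→2]: (3.25+3.59)/2 × 0.5 = 1.71
  [2→4]: (3.59+3.51)/2 × 2 = 7.1
  [4→5]: (3.51+3.14)/2 × 1 = 3.325
  [5→7]: (3.14+2.35)/2 × 2 = 5.49
  [7→7.5]: (2.35+2.17)/2 × 0.5 = 1.13
  Sum = 21.1925 mcg/mL·hr
Tail: C_last/k_e = 2.17/0.179 = 12.123
AUC_0→∞ (intranasal spray) = 21.1925 + 12.123 = 33.3155 mcg/mL·hr
F = (AUC_ev/D_ev)/(AUC_iv/D_iv) = (33.3155/10)/(211/10) = 3.33155/21.1 = 0.1579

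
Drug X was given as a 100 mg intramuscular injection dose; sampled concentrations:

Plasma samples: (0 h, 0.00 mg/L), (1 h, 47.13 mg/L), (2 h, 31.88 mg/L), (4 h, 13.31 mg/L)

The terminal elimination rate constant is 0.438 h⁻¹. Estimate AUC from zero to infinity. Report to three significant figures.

AUC = 139 mg/L·h

Trapezoidal AUC_0→4:
  [0→1]: (0.00+47.13)/2 × 1 = 23.565
  [1→2]: (47.13+31.88)/2 × 1 = 39.505
  [2→4]: (31.88+13.31)/2 × 2 = 45.19
  Sum = 108.26 mg/L·h
Extrapolated tail: C_last / k_e = 13.31 / 0.438 = 30.388
AUC_0→∞ = 108.26 + 30.388 = 138.648 mg/L·h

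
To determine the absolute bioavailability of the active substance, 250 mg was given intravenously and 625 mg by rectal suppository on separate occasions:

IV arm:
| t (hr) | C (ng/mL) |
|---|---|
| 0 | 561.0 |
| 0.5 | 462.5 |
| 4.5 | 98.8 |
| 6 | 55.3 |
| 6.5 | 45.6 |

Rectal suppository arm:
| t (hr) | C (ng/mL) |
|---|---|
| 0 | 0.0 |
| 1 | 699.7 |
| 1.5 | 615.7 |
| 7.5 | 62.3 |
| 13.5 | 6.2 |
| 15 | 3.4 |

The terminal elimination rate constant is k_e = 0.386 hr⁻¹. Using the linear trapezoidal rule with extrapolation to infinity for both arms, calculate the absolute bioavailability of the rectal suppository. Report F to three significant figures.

Trapezoidal AUC_0→6.5 (IV):
  [0→0.5]: (561.0+462.5)/2 × 0.5 = 255.875
  [0.5→4.5]: (462.5+98.8)/2 × 4 = 1122.6
  [4.5→6]: (98.8+55.3)/2 × 1.5 = 115.575
  [6→6.5]: (55.3+45.6)/2 × 0.5 = 25.225
  Sum = 1519.275 ng/mL·hr
IV tail: 45.6/0.386 = 118.135; AUC_iv,0→∞ = 1519.275 + 118.135 = 1637.41 ng/mL·hr
Trapezoidal AUC_0→15 (rectal suppository):
  [0→1]: (0.0+699.7)/2 × 1 = 349.85
  [1→1.5]: (699.7+615.7)/2 × 0.5 = 328.85
  [1.5→7.5]: (615.7+62.3)/2 × 6 = 2034.0
  [7.5→13.5]: (62.3+6.2)/2 × 6 = 205.5
  [13.5→15]: (6.2+3.4)/2 × 1.5 = 7.2
  Sum = 2925.4 ng/mL·hr
rectal suppository tail: 3.4/0.386 = 8.808; AUC_ev,0→∞ = 2925.4 + 8.808 = 2934.208 ng/mL·hr
F = (AUC_ev/D_ev)/(AUC_iv/D_iv) = (2934.208/625)/(1637.41/250) = 4.6947328/6.54964 = 0.7168

F = 0.717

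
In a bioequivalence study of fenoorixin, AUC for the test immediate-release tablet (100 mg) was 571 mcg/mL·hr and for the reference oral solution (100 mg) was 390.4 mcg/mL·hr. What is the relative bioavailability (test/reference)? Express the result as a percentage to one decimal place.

F_rel = (AUC_test/D_test) / (AUC_ref/D_ref)
      = (571/100) / (390.4/100)
      = 5.71 / 3.904 = 1.4626 = 146.26%

F_rel = 146.3%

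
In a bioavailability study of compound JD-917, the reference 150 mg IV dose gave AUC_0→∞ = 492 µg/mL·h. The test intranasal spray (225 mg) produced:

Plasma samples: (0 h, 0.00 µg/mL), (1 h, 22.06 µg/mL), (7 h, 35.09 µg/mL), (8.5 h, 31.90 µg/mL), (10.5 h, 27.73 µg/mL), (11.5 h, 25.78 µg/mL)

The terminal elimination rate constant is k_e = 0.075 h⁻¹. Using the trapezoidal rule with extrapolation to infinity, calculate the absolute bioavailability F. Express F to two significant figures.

Trapezoidal AUC_0→11.5 (intranasal spray):
  [0→1]: (0.00+22.06)/2 × 1 = 11.03
  [1→7]: (22.06+35.09)/2 × 6 = 171.45
  [7→8.5]: (35.09+31.90)/2 × 1.5 = 50.2425
  [8.5→10.5]: (31.90+27.73)/2 × 2 = 59.63
  [10.5→11.5]: (27.73+25.78)/2 × 1 = 26.755
  Sum = 319.1075 µg/mL·h
Tail: C_last/k_e = 25.78/0.075 = 343.733
AUC_0→∞ (intranasal spray) = 319.1075 + 343.733 = 662.8405 µg/mL·h
F = (AUC_ev/D_ev)/(AUC_iv/D_iv) = (662.8405/225)/(492/150) = 2.94596/3.28 = 0.8982

F = 0.90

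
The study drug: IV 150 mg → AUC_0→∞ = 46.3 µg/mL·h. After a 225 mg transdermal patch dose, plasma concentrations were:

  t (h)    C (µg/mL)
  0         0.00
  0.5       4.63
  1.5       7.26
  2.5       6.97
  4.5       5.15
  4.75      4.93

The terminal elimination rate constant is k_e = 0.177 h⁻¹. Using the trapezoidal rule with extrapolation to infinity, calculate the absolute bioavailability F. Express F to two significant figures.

F = 0.80

Trapezoidal AUC_0→4.75 (transdermal patch):
  [0→0.5]: (0.00+4.63)/2 × 0.5 = 1.1575
  [0.5→1.5]: (4.63+7.26)/2 × 1 = 5.945
  [1.5→2.5]: (7.26+6.97)/2 × 1 = 7.115
  [2.5→4.5]: (6.97+5.15)/2 × 2 = 12.12
  [4.5→4.75]: (5.15+4.93)/2 × 0.25 = 1.26
  Sum = 27.5975 µg/mL·h
Tail: C_last/k_e = 4.93/0.177 = 27.853
AUC_0→∞ (transdermal patch) = 27.5975 + 27.853 = 55.4505 µg/mL·h
F = (AUC_ev/D_ev)/(AUC_iv/D_iv) = (55.4505/225)/(46.3/150) = 0.246447/0.308667 = 0.7984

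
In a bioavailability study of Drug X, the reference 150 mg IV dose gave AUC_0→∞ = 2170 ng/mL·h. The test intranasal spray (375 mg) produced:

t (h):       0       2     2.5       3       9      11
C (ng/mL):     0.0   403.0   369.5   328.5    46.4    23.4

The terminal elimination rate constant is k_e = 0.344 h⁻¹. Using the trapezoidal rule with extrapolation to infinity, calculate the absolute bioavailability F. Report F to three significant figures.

Trapezoidal AUC_0→11 (intranasal spray):
  [0→2]: (0.0+403.0)/2 × 2 = 403.0
  [2→2.5]: (403.0+369.5)/2 × 0.5 = 193.125
  [2.5→3]: (369.5+328.5)/2 × 0.5 = 174.5
  [3→9]: (328.5+46.4)/2 × 6 = 1124.7
  [9→11]: (46.4+23.4)/2 × 2 = 69.8
  Sum = 1965.125 ng/mL·h
Tail: C_last/k_e = 23.4/0.344 = 68.023
AUC_0→∞ (intranasal spray) = 1965.125 + 68.023 = 2033.148 ng/mL·h
F = (AUC_ev/D_ev)/(AUC_iv/D_iv) = (2033.148/375)/(2170/150) = 5.421728/14.4667 = 0.3748

F = 0.375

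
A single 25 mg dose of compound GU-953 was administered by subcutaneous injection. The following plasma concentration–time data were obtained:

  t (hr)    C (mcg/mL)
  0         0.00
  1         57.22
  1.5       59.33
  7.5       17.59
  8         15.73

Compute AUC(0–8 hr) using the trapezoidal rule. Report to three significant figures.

Trapezoidal AUC_0→8:
  [0→1]: (0.00+57.22)/2 × 1 = 28.61
  [1→1.5]: (57.22+59.33)/2 × 0.5 = 29.1375
  [1.5→7.5]: (59.33+17.59)/2 × 6 = 230.76
  [7.5→8]: (17.59+15.73)/2 × 0.5 = 8.33
  Sum = 296.8375 mcg/mL·hr

AUC = 297 mcg/mL·hr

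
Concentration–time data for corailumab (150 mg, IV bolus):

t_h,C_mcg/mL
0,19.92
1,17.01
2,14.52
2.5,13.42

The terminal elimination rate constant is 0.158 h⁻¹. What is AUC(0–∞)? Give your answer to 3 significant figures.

Trapezoidal AUC_0→2.5:
  [0→1]: (19.92+17.01)/2 × 1 = 18.465
  [1→2]: (17.01+14.52)/2 × 1 = 15.765
  [2→2.5]: (14.52+13.42)/2 × 0.5 = 6.985
  Sum = 41.215 mcg/mL·h
Extrapolated tail: C_last / k_e = 13.42 / 0.158 = 84.937
AUC_0→∞ = 41.215 + 84.937 = 126.152 mcg/mL·h

AUC = 126 mcg/mL·h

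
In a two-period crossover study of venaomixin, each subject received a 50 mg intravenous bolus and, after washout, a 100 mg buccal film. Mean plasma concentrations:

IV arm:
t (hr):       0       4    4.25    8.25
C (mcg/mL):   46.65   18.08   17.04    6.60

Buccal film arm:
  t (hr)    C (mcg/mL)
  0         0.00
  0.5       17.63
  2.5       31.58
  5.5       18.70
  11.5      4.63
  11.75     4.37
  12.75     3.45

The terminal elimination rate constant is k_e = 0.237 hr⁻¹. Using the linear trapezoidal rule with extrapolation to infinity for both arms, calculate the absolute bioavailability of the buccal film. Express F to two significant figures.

F = 0.52

Trapezoidal AUC_0→8.25 (IV):
  [0→4]: (46.65+18.08)/2 × 4 = 129.46
  [4→4.25]: (18.08+17.04)/2 × 0.25 = 4.39
  [4.25→8.25]: (17.04+6.60)/2 × 4 = 47.28
  Sum = 181.13 mcg/mL·hr
IV tail: 6.60/0.237 = 27.848; AUC_iv,0→∞ = 181.13 + 27.848 = 208.978 mcg/mL·hr
Trapezoidal AUC_0→12.75 (buccal film):
  [0→0.5]: (0.00+17.63)/2 × 0.5 = 4.4075
  [0.5→2.5]: (17.63+31.58)/2 × 2 = 49.21
  [2.5→5.5]: (31.58+18.70)/2 × 3 = 75.42
  [5.5→11.5]: (18.70+4.63)/2 × 6 = 69.99
  [11.5→11.75]: (4.63+4.37)/2 × 0.25 = 1.125
  [11.75→12.75]: (4.37+3.45)/2 × 1 = 3.91
  Sum = 204.0625 mcg/mL·hr
buccal film tail: 3.45/0.237 = 14.557; AUC_ev,0→∞ = 204.0625 + 14.557 = 218.6195 mcg/mL·hr
F = (AUC_ev/D_ev)/(AUC_iv/D_iv) = (218.6195/100)/(208.978/50) = 2.186195/4.17956 = 0.5231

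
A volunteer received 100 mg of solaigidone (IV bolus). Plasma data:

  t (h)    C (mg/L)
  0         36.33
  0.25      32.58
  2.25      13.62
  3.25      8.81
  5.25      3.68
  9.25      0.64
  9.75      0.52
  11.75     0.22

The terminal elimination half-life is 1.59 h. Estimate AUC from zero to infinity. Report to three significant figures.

AUC = 88.7 mg/L·h

Trapezoidal AUC_0→11.75:
  [0→0.25]: (36.33+32.58)/2 × 0.25 = 8.61375
  [0.25→2.25]: (32.58+13.62)/2 × 2 = 46.2
  [2.25→3.25]: (13.62+8.81)/2 × 1 = 11.215
  [3.25→5.25]: (8.81+3.68)/2 × 2 = 12.49
  [5.25→9.25]: (3.68+0.64)/2 × 4 = 8.64
  [9.25→9.75]: (0.64+0.52)/2 × 0.5 = 0.29
  [9.75→11.75]: (0.52+0.22)/2 × 2 = 0.74
  Sum = 88.18875 mg/L·h
k_e = ln2 / t½ = 0.693147 / 1.59 = 0.4359 h^-1
Extrapolated tail: C_last / k_e = 0.22 / 0.4359 = 0.505
AUC_0→∞ = 88.18875 + 0.505 = 88.69375 mg/L·h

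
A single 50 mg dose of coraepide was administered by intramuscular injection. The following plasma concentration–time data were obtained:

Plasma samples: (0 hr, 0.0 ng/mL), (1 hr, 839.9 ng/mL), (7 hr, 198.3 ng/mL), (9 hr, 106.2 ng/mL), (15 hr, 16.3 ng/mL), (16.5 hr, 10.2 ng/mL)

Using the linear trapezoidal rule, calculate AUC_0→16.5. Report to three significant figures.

AUC = 4230 ng/mL·hr

Trapezoidal AUC_0→16.5:
  [0→1]: (0.0+839.9)/2 × 1 = 419.95
  [1→7]: (839.9+198.3)/2 × 6 = 3114.6
  [7→9]: (198.3+106.2)/2 × 2 = 304.5
  [9→15]: (106.2+16.3)/2 × 6 = 367.5
  [15→16.5]: (16.3+10.2)/2 × 1.5 = 19.875
  Sum = 4226.425 ng/mL·hr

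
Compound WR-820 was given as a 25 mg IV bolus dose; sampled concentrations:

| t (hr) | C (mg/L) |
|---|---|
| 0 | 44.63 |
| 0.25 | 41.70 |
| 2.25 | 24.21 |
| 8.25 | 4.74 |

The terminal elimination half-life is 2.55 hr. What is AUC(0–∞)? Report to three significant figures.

Trapezoidal AUC_0→8.25:
  [0→0.25]: (44.63+41.70)/2 × 0.25 = 10.79125
  [0.25→2.25]: (41.70+24.21)/2 × 2 = 65.91
  [2.25→8.25]: (24.21+4.74)/2 × 6 = 86.85
  Sum = 163.55125 mg/L·hr
k_e = ln2 / t½ = 0.693147 / 2.55 = 0.2718 hr^-1
Extrapolated tail: C_last / k_e = 4.74 / 0.2718 = 17.439
AUC_0→∞ = 163.55125 + 17.439 = 180.99025 mg/L·hr

AUC = 181 mg/L·hr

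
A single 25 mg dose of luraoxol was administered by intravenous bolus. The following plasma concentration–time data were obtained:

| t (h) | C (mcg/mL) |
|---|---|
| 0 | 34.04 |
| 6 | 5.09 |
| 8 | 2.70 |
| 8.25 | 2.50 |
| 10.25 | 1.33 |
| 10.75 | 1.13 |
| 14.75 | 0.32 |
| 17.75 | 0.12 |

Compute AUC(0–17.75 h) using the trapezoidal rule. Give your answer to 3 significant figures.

AUC = 134 mcg/mL·h

Trapezoidal AUC_0→17.75:
  [0→6]: (34.04+5.09)/2 × 6 = 117.39
  [6→8]: (5.09+2.70)/2 × 2 = 7.79
  [8→8.25]: (2.70+2.50)/2 × 0.25 = 0.65
  [8.25→10.25]: (2.50+1.33)/2 × 2 = 3.83
  [10.25→10.75]: (1.33+1.13)/2 × 0.5 = 0.615
  [10.75→14.75]: (1.13+0.32)/2 × 4 = 2.9
  [14.75→17.75]: (0.32+0.12)/2 × 3 = 0.66
  Sum = 133.835 mcg/mL·h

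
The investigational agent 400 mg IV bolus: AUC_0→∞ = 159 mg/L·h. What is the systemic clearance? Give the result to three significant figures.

CL = 2.52 L/h

CL = Dose_iv / AUC_0→∞
   = 400 / 159 = 2.51572 L/h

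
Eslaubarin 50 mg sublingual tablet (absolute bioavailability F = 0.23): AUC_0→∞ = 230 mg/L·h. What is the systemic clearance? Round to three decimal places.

CL = F × Dose / AUC_0→∞
   = 0.23 × 50 / 230 = 0.05 L/h

CL = 0.050 L/h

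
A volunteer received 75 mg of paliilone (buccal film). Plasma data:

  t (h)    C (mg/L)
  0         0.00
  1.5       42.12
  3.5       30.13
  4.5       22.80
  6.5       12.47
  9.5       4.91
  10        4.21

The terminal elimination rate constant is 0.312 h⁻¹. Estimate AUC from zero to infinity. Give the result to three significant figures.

AUC = 207 mg/L·h

Trapezoidal AUC_0→10:
  [0→1.5]: (0.00+42.12)/2 × 1.5 = 31.59
  [1.5→3.5]: (42.12+30.13)/2 × 2 = 72.25
  [3.5→4.5]: (30.13+22.80)/2 × 1 = 26.465
  [4.5→6.5]: (22.80+12.47)/2 × 2 = 35.27
  [6.5→9.5]: (12.47+4.91)/2 × 3 = 26.07
  [9.5→10]: (4.91+4.21)/2 × 0.5 = 2.28
  Sum = 193.925 mg/L·h
Extrapolated tail: C_last / k_e = 4.21 / 0.312 = 13.494
AUC_0→∞ = 193.925 + 13.494 = 207.419 mg/L·h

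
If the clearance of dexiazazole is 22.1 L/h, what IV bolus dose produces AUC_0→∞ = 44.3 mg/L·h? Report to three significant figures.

Dose = 979 mg

Dose_iv = CL × AUC_0→∞
     = 22.1 × 44.3 = 979.03 mg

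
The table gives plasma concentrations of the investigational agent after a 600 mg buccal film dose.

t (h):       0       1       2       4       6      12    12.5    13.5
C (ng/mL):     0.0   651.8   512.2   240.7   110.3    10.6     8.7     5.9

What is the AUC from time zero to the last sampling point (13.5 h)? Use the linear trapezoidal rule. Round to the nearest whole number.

Trapezoidal AUC_0→13.5:
  [0→1]: (0.0+651.8)/2 × 1 = 325.9
  [1→2]: (651.8+512.2)/2 × 1 = 582.0
  [2→4]: (512.2+240.7)/2 × 2 = 752.9
  [4→6]: (240.7+110.3)/2 × 2 = 351.0
  [6→12]: (110.3+10.6)/2 × 6 = 362.7
  [12→12.5]: (10.6+8.7)/2 × 0.5 = 4.825
  [12.5→13.5]: (8.7+5.9)/2 × 1 = 7.3
  Sum = 2386.625 ng/mL·h

AUC = 2387 ng/mL·h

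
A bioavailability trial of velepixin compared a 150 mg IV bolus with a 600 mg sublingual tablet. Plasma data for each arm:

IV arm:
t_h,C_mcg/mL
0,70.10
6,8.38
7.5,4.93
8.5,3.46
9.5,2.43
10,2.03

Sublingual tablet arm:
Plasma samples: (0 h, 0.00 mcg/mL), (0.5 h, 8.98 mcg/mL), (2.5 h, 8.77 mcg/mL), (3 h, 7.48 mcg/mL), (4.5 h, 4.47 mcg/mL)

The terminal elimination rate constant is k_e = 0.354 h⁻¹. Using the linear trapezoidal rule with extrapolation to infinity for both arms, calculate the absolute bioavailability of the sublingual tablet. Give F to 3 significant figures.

Trapezoidal AUC_0→10 (IV):
  [0→6]: (70.10+8.38)/2 × 6 = 235.44
  [6→7.5]: (8.38+4.93)/2 × 1.5 = 9.9825
  [7.5→8.5]: (4.93+3.46)/2 × 1 = 4.195
  [8.5→9.5]: (3.46+2.43)/2 × 1 = 2.945
  [9.5→10]: (2.43+2.03)/2 × 0.5 = 1.115
  Sum = 253.6775 mcg/mL·h
IV tail: 2.03/0.354 = 5.734; AUC_iv,0→∞ = 253.6775 + 5.734 = 259.4115 mcg/mL·h
Trapezoidal AUC_0→4.5 (sublingual tablet):
  [0→0.5]: (0.00+8.98)/2 × 0.5 = 2.245
  [0.5→2.5]: (8.98+8.77)/2 × 2 = 17.75
  [2.5→3]: (8.77+7.48)/2 × 0.5 = 4.0625
  [3→4.5]: (7.48+4.47)/2 × 1.5 = 8.9625
  Sum = 33.02 mcg/mL·h
sublingual tablet tail: 4.47/0.354 = 12.627; AUC_ev,0→∞ = 33.02 + 12.627 = 45.647 mcg/mL·h
F = (AUC_ev/D_ev)/(AUC_iv/D_iv) = (45.647/600)/(259.4115/150) = 0.0760783/1.72941 = 0.0440

F = 0.0440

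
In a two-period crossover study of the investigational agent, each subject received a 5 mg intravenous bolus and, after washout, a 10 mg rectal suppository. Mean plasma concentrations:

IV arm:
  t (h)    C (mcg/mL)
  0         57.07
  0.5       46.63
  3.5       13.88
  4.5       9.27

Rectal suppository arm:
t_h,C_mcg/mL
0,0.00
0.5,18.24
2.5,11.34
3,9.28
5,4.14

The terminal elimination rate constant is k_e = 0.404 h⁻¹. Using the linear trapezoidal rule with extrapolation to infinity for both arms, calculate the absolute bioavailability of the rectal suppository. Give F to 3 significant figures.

F = 0.208

Trapezoidal AUC_0→4.5 (IV):
  [0→0.5]: (57.07+46.63)/2 × 0.5 = 25.925
  [0.5→3.5]: (46.63+13.88)/2 × 3 = 90.765
  [3.5→4.5]: (13.88+9.27)/2 × 1 = 11.575
  Sum = 128.265 mcg/mL·h
IV tail: 9.27/0.404 = 22.946; AUC_iv,0→∞ = 128.265 + 22.946 = 151.211 mcg/mL·h
Trapezoidal AUC_0→5 (rectal suppository):
  [0→0.5]: (0.00+18.24)/2 × 0.5 = 4.56
  [0.5→2.5]: (18.24+11.34)/2 × 2 = 29.58
  [2.5→3]: (11.34+9.28)/2 × 0.5 = 5.155
  [3→5]: (9.28+4.14)/2 × 2 = 13.42
  Sum = 52.715 mcg/mL·h
rectal suppository tail: 4.14/0.404 = 10.248; AUC_ev,0→∞ = 52.715 + 10.248 = 62.963 mcg/mL·h
F = (AUC_ev/D_ev)/(AUC_iv/D_iv) = (62.963/10)/(151.211/5) = 6.2963/30.2422 = 0.2082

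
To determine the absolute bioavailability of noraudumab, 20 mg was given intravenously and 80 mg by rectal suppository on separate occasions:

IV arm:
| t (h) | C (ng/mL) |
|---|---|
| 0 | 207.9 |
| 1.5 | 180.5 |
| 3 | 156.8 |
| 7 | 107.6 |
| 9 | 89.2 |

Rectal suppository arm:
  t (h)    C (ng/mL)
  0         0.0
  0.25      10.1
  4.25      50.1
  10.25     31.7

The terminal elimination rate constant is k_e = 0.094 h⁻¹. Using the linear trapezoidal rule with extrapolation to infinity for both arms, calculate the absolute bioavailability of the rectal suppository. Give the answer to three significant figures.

Trapezoidal AUC_0→9 (IV):
  [0→1.5]: (207.9+180.5)/2 × 1.5 = 291.3
  [1.5→3]: (180.5+156.8)/2 × 1.5 = 252.975
  [3→7]: (156.8+107.6)/2 × 4 = 528.8
  [7→9]: (107.6+89.2)/2 × 2 = 196.8
  Sum = 1269.875 ng/mL·h
IV tail: 89.2/0.094 = 948.936; AUC_iv,0→∞ = 1269.875 + 948.936 = 2218.811 ng/mL·h
Trapezoidal AUC_0→10.25 (rectal suppository):
  [0→0.25]: (0.0+10.1)/2 × 0.25 = 1.2625
  [0.25→4.25]: (10.1+50.1)/2 × 4 = 120.4
  [4.25→10.25]: (50.1+31.7)/2 × 6 = 245.4
  Sum = 367.0625 ng/mL·h
rectal suppository tail: 31.7/0.094 = 337.234; AUC_ev,0→∞ = 367.0625 + 337.234 = 704.2965 ng/mL·h
F = (AUC_ev/D_ev)/(AUC_iv/D_iv) = (704.2965/80)/(2218.811/20) = 8.80371/110.94055 = 0.0794

F = 0.0794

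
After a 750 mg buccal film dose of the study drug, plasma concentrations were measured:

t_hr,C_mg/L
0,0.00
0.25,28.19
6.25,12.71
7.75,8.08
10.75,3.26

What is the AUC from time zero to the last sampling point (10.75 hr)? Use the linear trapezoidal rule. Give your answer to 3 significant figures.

AUC = 159 mg/L·hr

Trapezoidal AUC_0→10.75:
  [0→0.25]: (0.00+28.19)/2 × 0.25 = 3.52375
  [0.25→6.25]: (28.19+12.71)/2 × 6 = 122.7
  [6.25→7.75]: (12.71+8.08)/2 × 1.5 = 15.5925
  [7.75→10.75]: (8.08+3.26)/2 × 3 = 17.01
  Sum = 158.82625 mg/L·hr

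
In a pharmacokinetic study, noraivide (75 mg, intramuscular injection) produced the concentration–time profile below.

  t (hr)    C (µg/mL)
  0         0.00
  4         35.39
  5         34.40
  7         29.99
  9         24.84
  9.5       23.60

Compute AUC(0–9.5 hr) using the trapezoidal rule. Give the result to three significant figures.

AUC = 237 µg/mL·hr

Trapezoidal AUC_0→9.5:
  [0→4]: (0.00+35.39)/2 × 4 = 70.78
  [4→5]: (35.39+34.40)/2 × 1 = 34.895
  [5→7]: (34.40+29.99)/2 × 2 = 64.39
  [7→9]: (29.99+24.84)/2 × 2 = 54.83
  [9→9.5]: (24.84+23.60)/2 × 0.5 = 12.11
  Sum = 237.005 µg/mL·hr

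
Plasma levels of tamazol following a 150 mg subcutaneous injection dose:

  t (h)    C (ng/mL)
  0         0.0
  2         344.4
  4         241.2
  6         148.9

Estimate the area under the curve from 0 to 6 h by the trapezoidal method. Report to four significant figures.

Trapezoidal AUC_0→6:
  [0→2]: (0.0+344.4)/2 × 2 = 344.4
  [2→4]: (344.4+241.2)/2 × 2 = 585.6
  [4→6]: (241.2+148.9)/2 × 2 = 390.1
  Sum = 1320.1 ng/mL·h

AUC = 1320 ng/mL·h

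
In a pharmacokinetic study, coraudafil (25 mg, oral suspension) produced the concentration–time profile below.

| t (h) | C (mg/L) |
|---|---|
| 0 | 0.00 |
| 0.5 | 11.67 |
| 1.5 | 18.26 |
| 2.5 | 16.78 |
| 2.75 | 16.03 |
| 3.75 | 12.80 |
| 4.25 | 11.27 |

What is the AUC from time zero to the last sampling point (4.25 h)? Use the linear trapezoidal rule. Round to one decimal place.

AUC = 59.9 mg/L·h

Trapezoidal AUC_0→4.25:
  [0→0.5]: (0.00+11.67)/2 × 0.5 = 2.9175
  [0.5→1.5]: (11.67+18.26)/2 × 1 = 14.965
  [1.5→2.5]: (18.26+16.78)/2 × 1 = 17.52
  [2.5→2.75]: (16.78+16.03)/2 × 0.25 = 4.10125
  [2.75→3.75]: (16.03+12.80)/2 × 1 = 14.415
  [3.75→4.25]: (12.80+11.27)/2 × 0.5 = 6.0175
  Sum = 59.93625 mg/L·h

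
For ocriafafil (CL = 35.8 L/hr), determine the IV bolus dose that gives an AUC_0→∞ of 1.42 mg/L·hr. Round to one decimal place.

Dose = 50.8 mg

Dose_iv = CL × AUC_0→∞
     = 35.8 × 1.42 = 50.836 mg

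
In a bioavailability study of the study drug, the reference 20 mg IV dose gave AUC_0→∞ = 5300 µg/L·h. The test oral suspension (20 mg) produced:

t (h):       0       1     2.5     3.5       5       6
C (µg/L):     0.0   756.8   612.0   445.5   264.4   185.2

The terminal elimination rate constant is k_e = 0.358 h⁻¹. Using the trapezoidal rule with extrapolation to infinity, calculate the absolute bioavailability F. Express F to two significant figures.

Trapezoidal AUC_0→6 (oral suspension):
  [0→1]: (0.0+756.8)/2 × 1 = 378.4
  [1→2.5]: (756.8+612.0)/2 × 1.5 = 1026.6
  [2.5→3.5]: (612.0+445.5)/2 × 1 = 528.75
  [3.5→5]: (445.5+264.4)/2 × 1.5 = 532.425
  [5→6]: (264.4+185.2)/2 × 1 = 224.8
  Sum = 2690.975 µg/L·h
Tail: C_last/k_e = 185.2/0.358 = 517.318
AUC_0→∞ (oral suspension) = 2690.975 + 517.318 = 3208.293 µg/L·h
F = (AUC_ev/D_ev)/(AUC_iv/D_iv) = (3208.293/20)/(5300/20) = 160.41465/265 = 0.6053

F = 0.61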